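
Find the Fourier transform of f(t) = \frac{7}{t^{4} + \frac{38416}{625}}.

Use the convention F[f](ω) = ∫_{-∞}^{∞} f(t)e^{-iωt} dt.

F(ω) = \frac{125 \pi e^{- \frac{7 \sqrt{2} \left|{\omega}\right|}{5}} \sin{\left(\frac{7 \sqrt{2} \left|{\omega}\right|}{5} + \frac{\pi}{4} \right)}}{392}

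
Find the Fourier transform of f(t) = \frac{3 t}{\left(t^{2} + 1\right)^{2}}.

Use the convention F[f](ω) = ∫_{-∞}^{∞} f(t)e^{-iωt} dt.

F(ω) = - \frac{3 i \pi \omega e^{- \left|{\omega}\right|}}{2}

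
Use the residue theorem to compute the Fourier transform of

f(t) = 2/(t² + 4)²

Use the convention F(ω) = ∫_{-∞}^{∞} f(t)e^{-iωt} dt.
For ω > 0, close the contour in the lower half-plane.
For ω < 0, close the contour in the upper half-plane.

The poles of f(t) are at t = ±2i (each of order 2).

Let g(z) = f(z)e^{-iωz}; for large |z| the factor e^{-iωz} decays in the lower half-plane when ω > 0 and in the upper half-plane when ω < 0.

Case ω > 0 (lower half-plane, clockwise contour ⇒ F(ω) = -2πi·ΣRes):
  Res_{z = - 2 i} g(z) = \frac{i \left(2 \omega + 1\right) e^{- 2 \omega}}{16} (pole of order 2)
  F(ω) = -2πi·ΣRes = \frac{\pi \left(2 \omega + 1\right) e^{- 2 \omega}}{8}

Case ω < 0 (upper half-plane, counterclockwise contour ⇒ F(ω) = +2πi·ΣRes):
  Res_{z = 2 i} g(z) = \frac{i \left(2 \omega - 1\right) e^{2 \omega}}{16} (pole of order 2)
  F(ω) = 2πi·ΣRes = \frac{\pi \left(1 - 2 \omega\right) e^{2 \omega}}{8}

Both cases combine into a single formula in |ω|:

F(ω) = \frac{\pi \left(2 \left|{\omega}\right| + 1\right) e^{- 2 \left|{\omega}\right|}}{8}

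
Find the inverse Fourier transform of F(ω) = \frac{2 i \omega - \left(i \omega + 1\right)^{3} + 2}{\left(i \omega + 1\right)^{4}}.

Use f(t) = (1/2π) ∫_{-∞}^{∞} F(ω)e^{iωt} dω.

f(t) = \left(t^{2} - 1\right) e^{- t} u\left(t\right)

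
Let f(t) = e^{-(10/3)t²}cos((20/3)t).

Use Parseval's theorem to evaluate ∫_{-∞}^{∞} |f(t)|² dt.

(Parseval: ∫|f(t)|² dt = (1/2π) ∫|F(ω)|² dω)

∫|f(t)|² dt = \frac{\sqrt{15} \sqrt{\pi} \left(1 + e^{\frac{20}{3}}\right)}{20 e^{\frac{20}{3}}}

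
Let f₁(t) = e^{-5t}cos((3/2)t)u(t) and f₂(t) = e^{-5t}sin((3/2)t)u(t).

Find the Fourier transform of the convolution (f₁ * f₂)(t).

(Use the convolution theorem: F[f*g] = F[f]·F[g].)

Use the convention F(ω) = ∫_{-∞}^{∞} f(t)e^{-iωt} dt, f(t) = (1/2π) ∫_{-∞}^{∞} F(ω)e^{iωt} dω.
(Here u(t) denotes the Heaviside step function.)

F[f₁*f₂](ω) = \frac{24 \left(i \omega + 5\right)}{\left(4 \left(i \omega + 5\right)^{2} + 9\right)^{2}}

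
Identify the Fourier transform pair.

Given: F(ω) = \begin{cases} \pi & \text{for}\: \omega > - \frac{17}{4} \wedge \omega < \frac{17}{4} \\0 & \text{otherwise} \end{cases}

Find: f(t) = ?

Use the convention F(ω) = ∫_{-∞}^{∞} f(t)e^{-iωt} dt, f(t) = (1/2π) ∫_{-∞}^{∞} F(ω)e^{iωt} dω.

f(t) = \frac{\sin{\left(\frac{17 t}{4} \right)}}{t}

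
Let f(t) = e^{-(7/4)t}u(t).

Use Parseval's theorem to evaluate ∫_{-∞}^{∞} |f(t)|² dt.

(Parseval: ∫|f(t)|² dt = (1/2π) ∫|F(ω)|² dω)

∫|f(t)|² dt = \frac{2}{7}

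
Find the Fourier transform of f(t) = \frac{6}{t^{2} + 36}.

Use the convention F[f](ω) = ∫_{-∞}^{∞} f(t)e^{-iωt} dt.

F(ω) = \pi e^{- 6 \left|{\omega}\right|}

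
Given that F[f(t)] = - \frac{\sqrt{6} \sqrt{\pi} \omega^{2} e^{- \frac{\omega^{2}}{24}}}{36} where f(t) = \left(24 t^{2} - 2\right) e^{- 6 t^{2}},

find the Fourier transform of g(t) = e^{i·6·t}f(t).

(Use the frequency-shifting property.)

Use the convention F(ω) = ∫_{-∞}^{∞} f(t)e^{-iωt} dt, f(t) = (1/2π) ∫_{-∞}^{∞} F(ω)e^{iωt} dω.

F[g](ω) = - \frac{\sqrt{6} \sqrt{\pi} \left(\omega - 6\right)^{2} e^{- \frac{\left(\omega - 6\right)^{2}}{24}}}{36}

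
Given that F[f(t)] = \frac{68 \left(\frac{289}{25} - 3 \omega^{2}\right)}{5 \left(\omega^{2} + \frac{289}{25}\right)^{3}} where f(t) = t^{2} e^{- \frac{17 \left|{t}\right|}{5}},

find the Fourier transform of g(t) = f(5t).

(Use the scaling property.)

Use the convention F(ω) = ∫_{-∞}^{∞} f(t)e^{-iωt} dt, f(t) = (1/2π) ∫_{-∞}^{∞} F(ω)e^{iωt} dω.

F[g](ω) = \frac{1700 \left(289 - 3 \omega^{2}\right)}{\left(\omega^{2} + 289\right)^{3}}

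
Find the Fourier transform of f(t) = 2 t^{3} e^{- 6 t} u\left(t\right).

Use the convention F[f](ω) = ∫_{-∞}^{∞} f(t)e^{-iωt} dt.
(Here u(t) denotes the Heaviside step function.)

F(ω) = \frac{12}{\left(i \omega + 6\right)^{4}}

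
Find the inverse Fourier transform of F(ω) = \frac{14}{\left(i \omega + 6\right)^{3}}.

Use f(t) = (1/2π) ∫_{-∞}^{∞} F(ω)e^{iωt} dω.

f(t) = 7 t^{2} e^{- 6 t} u\left(t\right)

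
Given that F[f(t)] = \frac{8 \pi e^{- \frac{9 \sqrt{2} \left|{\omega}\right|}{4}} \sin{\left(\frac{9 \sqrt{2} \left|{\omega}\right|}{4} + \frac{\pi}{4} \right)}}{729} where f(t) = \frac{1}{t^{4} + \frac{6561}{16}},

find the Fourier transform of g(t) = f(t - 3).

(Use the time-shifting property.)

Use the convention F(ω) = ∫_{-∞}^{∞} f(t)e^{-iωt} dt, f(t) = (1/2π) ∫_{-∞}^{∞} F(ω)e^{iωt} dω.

F[g](ω) = \frac{8 \pi e^{- 3 i \omega - \frac{9 \sqrt{2} \left|{\omega}\right|}{4}} \sin{\left(\frac{9 \sqrt{2} \left|{\omega}\right|}{4} + \frac{\pi}{4} \right)}}{729}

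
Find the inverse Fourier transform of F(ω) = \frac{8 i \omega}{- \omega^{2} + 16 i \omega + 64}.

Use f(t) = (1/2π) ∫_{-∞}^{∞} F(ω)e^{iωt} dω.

f(t) = 8 \left(1 - 8 t\right) e^{- 8 t} u\left(t\right)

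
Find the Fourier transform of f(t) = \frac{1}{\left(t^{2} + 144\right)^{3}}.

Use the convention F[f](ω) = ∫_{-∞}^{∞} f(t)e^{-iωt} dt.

F(ω) = \frac{\pi \left(48 \omega^{2} + 12 \left|{\omega}\right| + 1\right) e^{- 12 \left|{\omega}\right|}}{663552}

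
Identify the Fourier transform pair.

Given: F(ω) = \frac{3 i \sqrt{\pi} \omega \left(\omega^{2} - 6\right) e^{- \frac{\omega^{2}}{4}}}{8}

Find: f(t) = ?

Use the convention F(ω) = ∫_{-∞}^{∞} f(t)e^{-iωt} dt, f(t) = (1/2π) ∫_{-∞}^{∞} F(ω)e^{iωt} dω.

f(t) = 3 t^{3} e^{- t^{2}}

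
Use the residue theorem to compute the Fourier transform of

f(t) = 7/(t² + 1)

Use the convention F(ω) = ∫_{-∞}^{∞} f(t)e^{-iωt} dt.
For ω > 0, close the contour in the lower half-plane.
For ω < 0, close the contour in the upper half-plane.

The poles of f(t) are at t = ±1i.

Let g(z) = f(z)e^{-iωz}; for large |z| the factor e^{-iωz} decays in the lower half-plane when ω > 0 and in the upper half-plane when ω < 0.

Case ω > 0 (lower half-plane, clockwise contour ⇒ F(ω) = -2πi·ΣRes):
  Res_{z = - i} g(z) = \frac{7 i e^{- \omega}}{2}
  F(ω) = -2πi·ΣRes = 7 \pi e^{- \omega}

Case ω < 0 (upper half-plane, counterclockwise contour ⇒ F(ω) = +2πi·ΣRes):
  Res_{z = i} g(z) = - \frac{7 i e^{\omega}}{2}
  F(ω) = 2πi·ΣRes = 7 \pi e^{\omega}

Both cases combine into a single formula in |ω|:

F(ω) = 7 \pi e^{- \left|{\omega}\right|}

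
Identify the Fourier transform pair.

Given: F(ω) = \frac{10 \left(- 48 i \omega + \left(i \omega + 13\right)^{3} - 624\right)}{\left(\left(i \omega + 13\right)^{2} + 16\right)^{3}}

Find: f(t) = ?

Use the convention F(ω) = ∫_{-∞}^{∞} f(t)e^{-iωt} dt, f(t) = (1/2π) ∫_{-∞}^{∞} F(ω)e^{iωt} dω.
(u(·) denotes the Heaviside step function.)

f(t) = 5 t^{2} e^{- 13 t} \cos{\left(4 t \right)} u\left(t\right)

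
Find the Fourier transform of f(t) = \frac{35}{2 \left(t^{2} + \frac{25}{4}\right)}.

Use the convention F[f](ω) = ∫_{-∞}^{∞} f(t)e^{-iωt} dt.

F(ω) = 7 \pi e^{- \frac{5 \left|{\omega}\right|}{2}}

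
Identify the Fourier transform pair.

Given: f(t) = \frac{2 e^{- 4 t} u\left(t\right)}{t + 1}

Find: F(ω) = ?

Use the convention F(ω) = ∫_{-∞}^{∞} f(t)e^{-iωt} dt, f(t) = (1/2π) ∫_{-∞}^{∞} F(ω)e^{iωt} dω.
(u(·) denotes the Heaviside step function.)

F(ω) = 2 e^{i \omega + 4} \operatorname{E}_{1}\left(i \omega + 4\right)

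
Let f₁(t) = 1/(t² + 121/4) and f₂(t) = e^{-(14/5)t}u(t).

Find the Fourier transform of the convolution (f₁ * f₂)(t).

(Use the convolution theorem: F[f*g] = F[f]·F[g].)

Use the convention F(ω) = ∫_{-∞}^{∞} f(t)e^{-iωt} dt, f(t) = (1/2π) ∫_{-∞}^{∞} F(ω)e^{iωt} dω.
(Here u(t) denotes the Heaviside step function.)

F[f₁*f₂](ω) = \frac{10 \pi e^{- \frac{11 \left|{\omega}\right|}{2}}}{11 \left(5 i \omega + 14\right)}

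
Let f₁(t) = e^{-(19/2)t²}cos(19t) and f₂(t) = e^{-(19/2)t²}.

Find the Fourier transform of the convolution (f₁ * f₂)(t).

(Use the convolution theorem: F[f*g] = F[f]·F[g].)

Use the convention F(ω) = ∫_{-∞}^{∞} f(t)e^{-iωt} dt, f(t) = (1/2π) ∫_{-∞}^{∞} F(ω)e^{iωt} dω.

F[f₁*f₂](ω) = \frac{\pi \left(e^{2 \omega} + 1\right) e^{- \frac{\omega^{2}}{19} - \omega - \frac{19}{2}}}{19}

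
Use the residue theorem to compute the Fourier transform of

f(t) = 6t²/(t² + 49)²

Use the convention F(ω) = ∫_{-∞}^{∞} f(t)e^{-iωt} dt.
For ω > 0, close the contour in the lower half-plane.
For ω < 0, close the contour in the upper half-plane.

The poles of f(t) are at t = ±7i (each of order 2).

Let g(z) = f(z)e^{-iωz}; for large |z| the factor e^{-iωz} decays in the lower half-plane when ω > 0 and in the upper half-plane when ω < 0.

Case ω > 0 (lower half-plane, clockwise contour ⇒ F(ω) = -2πi·ΣRes):
  Res_{z = - 7 i} g(z) = \frac{3 i \left(1 - 7 \omega\right) e^{- 7 \omega}}{14} (pole of order 2)
  F(ω) = -2πi·ΣRes = \frac{3 \pi \left(1 - 7 \omega\right) e^{- 7 \omega}}{7}

Case ω < 0 (upper half-plane, counterclockwise contour ⇒ F(ω) = +2πi·ΣRes):
  Res_{z = 7 i} g(z) = \frac{3 i \left(- 7 \omega - 1\right) e^{7 \omega}}{14} (pole of order 2)
  F(ω) = 2πi·ΣRes = \frac{3 \pi \left(7 \omega + 1\right) e^{7 \omega}}{7}

Both cases combine into a single formula in |ω|:

F(ω) = \frac{3 \pi \left(1 - 7 \left|{\omega}\right|\right) e^{- 7 \left|{\omega}\right|}}{7}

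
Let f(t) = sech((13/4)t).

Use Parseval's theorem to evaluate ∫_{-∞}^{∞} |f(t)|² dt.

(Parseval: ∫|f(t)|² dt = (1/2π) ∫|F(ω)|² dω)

∫|f(t)|² dt = \frac{8}{13}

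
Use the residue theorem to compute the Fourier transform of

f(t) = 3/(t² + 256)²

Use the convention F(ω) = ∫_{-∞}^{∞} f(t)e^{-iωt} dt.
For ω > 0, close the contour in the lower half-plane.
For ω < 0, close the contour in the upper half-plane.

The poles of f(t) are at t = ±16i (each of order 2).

Let g(z) = f(z)e^{-iωz}; for large |z| the factor e^{-iωz} decays in the lower half-plane when ω > 0 and in the upper half-plane when ω < 0.

Case ω > 0 (lower half-plane, clockwise contour ⇒ F(ω) = -2πi·ΣRes):
  Res_{z = - 16 i} g(z) = \frac{3 i \left(16 \omega + 1\right) e^{- 16 \omega}}{16384} (pole of order 2)
  F(ω) = -2πi·ΣRes = \frac{3 \pi \left(16 \omega + 1\right) e^{- 16 \omega}}{8192}

Case ω < 0 (upper half-plane, counterclockwise contour ⇒ F(ω) = +2πi·ΣRes):
  Res_{z = 16 i} g(z) = \frac{3 i \left(16 \omega - 1\right) e^{16 \omega}}{16384} (pole of order 2)
  F(ω) = 2πi·ΣRes = \frac{3 \pi \left(1 - 16 \omega\right) e^{16 \omega}}{8192}

Both cases combine into a single formula in |ω|:

F(ω) = \frac{3 \pi \left(16 \left|{\omega}\right| + 1\right) e^{- 16 \left|{\omega}\right|}}{8192}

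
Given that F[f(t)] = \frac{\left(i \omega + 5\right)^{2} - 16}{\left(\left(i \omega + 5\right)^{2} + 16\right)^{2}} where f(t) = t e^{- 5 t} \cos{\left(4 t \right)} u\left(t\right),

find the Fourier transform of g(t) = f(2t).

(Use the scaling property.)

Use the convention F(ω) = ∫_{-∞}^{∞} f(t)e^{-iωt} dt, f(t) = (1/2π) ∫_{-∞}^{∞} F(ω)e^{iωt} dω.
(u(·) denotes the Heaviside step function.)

F[g](ω) = \frac{2 \left(\left(i \omega + 10\right)^{2} - 64\right)}{\left(\left(i \omega + 10\right)^{2} + 64\right)^{2}}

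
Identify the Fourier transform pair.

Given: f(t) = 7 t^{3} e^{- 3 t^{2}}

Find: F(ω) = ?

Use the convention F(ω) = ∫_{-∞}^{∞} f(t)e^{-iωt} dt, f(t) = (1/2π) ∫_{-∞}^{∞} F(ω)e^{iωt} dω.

F(ω) = \frac{7 \sqrt{3} i \sqrt{\pi} \omega \left(\omega^{2} - 18\right) e^{- \frac{\omega^{2}}{12}}}{648}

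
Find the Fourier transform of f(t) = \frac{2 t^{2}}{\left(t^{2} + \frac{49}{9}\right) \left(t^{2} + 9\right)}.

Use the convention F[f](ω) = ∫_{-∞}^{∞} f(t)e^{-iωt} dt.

F(ω) = \frac{27 \pi e^{- 3 \left|{\omega}\right|}}{16} - \frac{21 \pi e^{- \frac{7 \left|{\omega}\right|}{3}}}{16}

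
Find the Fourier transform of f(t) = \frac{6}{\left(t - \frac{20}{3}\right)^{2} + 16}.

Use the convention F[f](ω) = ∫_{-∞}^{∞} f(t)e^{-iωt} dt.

F(ω) = \frac{3 \pi e^{- \frac{20 i \omega}{3} - 4 \left|{\omega}\right|}}{2}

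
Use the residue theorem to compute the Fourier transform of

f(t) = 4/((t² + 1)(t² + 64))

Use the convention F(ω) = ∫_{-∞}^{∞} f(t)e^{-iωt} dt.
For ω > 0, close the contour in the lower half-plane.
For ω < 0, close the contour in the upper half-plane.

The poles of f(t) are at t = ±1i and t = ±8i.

Let g(z) = f(z)e^{-iωz}; for large |z| the factor e^{-iωz} decays in the lower half-plane when ω > 0 and in the upper half-plane when ω < 0.

Case ω > 0 (lower half-plane, clockwise contour ⇒ F(ω) = -2πi·ΣRes):
  Res_{z = - i} g(z) = \frac{2 i e^{- \omega}}{63}
  Res_{z = - 8 i} g(z) = - \frac{i e^{- 8 \omega}}{252}
  F(ω) = -2πi·ΣRes = \frac{\pi \left(8 e^{7 \omega} - 1\right) e^{- 8 \omega}}{126}

Case ω < 0 (upper half-plane, counterclockwise contour ⇒ F(ω) = +2πi·ΣRes):
  Res_{z = i} g(z) = - \frac{2 i e^{\omega}}{63}
  Res_{z = 8 i} g(z) = \frac{i e^{8 \omega}}{252}
  F(ω) = 2πi·ΣRes = \frac{\pi \left(8 - e^{7 \omega}\right) e^{\omega}}{126}

Both cases combine into a single formula in |ω|:

F(ω) = \frac{\pi \left(8 e^{7 \left|{\omega}\right|} - 1\right) e^{- 8 \left|{\omega}\right|}}{126}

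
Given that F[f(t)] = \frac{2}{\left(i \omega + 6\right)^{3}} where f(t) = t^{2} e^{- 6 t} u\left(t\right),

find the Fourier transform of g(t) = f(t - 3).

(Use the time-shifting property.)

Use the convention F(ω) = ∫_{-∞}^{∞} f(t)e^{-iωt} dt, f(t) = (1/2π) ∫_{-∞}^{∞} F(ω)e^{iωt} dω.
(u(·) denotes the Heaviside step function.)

F[g](ω) = \frac{2 e^{- 3 i \omega}}{\left(i \omega + 6\right)^{3}}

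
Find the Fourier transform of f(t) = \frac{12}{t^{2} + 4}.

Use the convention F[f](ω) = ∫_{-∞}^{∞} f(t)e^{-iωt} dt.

F(ω) = 6 \pi e^{- 2 \left|{\omega}\right|}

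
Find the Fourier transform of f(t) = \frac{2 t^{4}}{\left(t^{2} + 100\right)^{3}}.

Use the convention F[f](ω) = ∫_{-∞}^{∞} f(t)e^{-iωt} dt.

F(ω) = \frac{\pi \left(100 \omega^{2} - 50 \left|{\omega}\right| + 3\right) e^{- 10 \left|{\omega}\right|}}{40}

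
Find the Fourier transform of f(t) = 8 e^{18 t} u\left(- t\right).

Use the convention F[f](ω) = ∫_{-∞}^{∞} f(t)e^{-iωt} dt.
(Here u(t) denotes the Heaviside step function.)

F(ω) = - \frac{8}{i \omega - 18}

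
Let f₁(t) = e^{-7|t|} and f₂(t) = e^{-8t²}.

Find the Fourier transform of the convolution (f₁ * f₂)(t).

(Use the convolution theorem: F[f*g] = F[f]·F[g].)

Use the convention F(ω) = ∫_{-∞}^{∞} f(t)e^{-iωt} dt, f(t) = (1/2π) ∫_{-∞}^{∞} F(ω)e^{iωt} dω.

F[f₁*f₂](ω) = \frac{7 \sqrt{2} \sqrt{\pi} e^{- \frac{\omega^{2}}{32}}}{2 \left(\omega^{2} + 49\right)}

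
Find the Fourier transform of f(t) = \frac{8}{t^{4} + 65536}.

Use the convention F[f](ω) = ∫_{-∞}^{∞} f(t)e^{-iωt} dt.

F(ω) = \frac{\pi e^{- 8 \sqrt{2} \left|{\omega}\right|} \sin{\left(8 \sqrt{2} \left|{\omega}\right| + \frac{\pi}{4} \right)}}{512}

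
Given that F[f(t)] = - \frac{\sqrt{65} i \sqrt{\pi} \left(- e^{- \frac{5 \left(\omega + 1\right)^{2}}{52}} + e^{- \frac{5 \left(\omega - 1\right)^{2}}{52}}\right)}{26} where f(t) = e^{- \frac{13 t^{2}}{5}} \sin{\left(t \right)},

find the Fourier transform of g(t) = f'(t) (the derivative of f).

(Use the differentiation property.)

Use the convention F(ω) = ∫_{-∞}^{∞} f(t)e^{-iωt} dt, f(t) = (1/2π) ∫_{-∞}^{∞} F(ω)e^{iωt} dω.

F[g](ω) = \frac{\sqrt{65} \sqrt{\pi} \omega \left(e^{\frac{5 \omega}{13}} - 1\right) e^{- \frac{5 \omega^{2}}{52} - \frac{5 \omega}{26} - \frac{5}{52}}}{26}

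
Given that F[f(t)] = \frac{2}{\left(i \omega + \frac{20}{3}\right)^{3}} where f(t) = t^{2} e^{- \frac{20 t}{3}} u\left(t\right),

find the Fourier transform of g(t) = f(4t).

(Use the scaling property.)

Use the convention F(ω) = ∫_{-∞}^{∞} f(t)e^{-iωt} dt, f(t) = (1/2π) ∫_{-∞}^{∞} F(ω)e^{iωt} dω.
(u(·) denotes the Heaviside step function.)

F[g](ω) = \frac{864}{\left(3 i \omega + 80\right)^{3}}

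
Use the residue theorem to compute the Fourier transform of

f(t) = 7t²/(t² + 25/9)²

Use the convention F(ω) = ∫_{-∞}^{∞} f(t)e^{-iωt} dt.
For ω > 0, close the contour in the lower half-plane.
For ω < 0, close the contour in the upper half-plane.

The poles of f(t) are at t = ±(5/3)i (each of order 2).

Let g(z) = f(z)e^{-iωz}; for large |z| the factor e^{-iωz} decays in the lower half-plane when ω > 0 and in the upper half-plane when ω < 0.

Case ω > 0 (lower half-plane, clockwise contour ⇒ F(ω) = -2πi·ΣRes):
  Res_{z = - \frac{5 i}{3}} g(z) = \frac{7 i \left(3 - 5 \omega\right) e^{- \frac{5 \omega}{3}}}{20} (pole of order 2)
  F(ω) = -2πi·ΣRes = \frac{7 \pi \left(3 - 5 \omega\right) e^{- \frac{5 \omega}{3}}}{10}

Case ω < 0 (upper half-plane, counterclockwise contour ⇒ F(ω) = +2πi·ΣRes):
  Res_{z = \frac{5 i}{3}} g(z) = \frac{7 i \left(- 5 \omega - 3\right) e^{\frac{5 \omega}{3}}}{20} (pole of order 2)
  F(ω) = 2πi·ΣRes = \frac{7 \pi \left(5 \omega + 3\right) e^{\frac{5 \omega}{3}}}{10}

Both cases combine into a single formula in |ω|:

F(ω) = \frac{7 \pi \left(3 - 5 \left|{\omega}\right|\right) e^{- \frac{5 \left|{\omega}\right|}{3}}}{10}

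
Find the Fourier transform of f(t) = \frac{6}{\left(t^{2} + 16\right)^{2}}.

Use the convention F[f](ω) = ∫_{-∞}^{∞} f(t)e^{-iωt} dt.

F(ω) = \frac{3 \pi \left(4 \left|{\omega}\right| + 1\right) e^{- 4 \left|{\omega}\right|}}{64}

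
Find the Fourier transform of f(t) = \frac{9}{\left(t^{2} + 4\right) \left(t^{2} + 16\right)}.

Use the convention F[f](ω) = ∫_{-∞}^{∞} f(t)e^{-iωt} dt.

F(ω) = \frac{3 \pi \left(2 e^{2 \left|{\omega}\right|} - 1\right) e^{- 4 \left|{\omega}\right|}}{16}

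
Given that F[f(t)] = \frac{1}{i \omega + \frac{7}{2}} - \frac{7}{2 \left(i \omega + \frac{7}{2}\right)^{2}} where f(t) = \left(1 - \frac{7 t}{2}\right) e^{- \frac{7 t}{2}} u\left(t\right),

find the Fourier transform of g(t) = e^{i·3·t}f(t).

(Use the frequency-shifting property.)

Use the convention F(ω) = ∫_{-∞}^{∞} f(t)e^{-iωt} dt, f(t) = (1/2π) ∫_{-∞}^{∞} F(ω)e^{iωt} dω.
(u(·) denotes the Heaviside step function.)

F[g](ω) = \frac{4 i \left(3 - \omega\right)}{4 \omega^{2} - 4 \omega \left(6 + 7 i\right) - 13 + 84 i}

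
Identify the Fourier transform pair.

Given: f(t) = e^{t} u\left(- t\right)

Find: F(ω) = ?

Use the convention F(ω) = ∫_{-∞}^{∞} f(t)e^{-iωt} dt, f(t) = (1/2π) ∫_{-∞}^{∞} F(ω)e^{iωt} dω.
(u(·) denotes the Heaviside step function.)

F(ω) = \frac{i}{\omega + i}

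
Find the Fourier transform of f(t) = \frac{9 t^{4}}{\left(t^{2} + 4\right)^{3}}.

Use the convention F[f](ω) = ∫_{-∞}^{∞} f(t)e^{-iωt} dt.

F(ω) = \frac{9 \pi \left(4 \omega^{2} - 10 \left|{\omega}\right| + 3\right) e^{- 2 \left|{\omega}\right|}}{16}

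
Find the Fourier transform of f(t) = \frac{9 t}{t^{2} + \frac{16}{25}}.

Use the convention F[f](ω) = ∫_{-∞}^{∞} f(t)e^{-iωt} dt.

F(ω) = - 9 i \pi e^{- \frac{4 \left|{\omega}\right|}{5}} \operatorname{sign}{\left(\omega \right)}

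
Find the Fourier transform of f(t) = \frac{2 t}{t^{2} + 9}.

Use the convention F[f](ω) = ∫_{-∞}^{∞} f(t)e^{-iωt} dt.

F(ω) = - 2 i \pi e^{- 3 \left|{\omega}\right|} \operatorname{sign}{\left(\omega \right)}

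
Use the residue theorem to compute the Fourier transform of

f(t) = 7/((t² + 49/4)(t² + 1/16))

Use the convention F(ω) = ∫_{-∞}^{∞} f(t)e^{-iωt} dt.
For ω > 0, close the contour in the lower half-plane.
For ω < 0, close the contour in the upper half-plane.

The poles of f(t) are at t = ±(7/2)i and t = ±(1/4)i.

Let g(z) = f(z)e^{-iωz}; for large |z| the factor e^{-iωz} decays in the lower half-plane when ω > 0 and in the upper half-plane when ω < 0.

Case ω > 0 (lower half-plane, clockwise contour ⇒ F(ω) = -2πi·ΣRes):
  Res_{z = - \frac{7 i}{2}} g(z) = - \frac{16 i e^{- \frac{7 \omega}{2}}}{195}
  Res_{z = - \frac{i}{4}} g(z) = \frac{224 i e^{- \frac{\omega}{4}}}{195}
  F(ω) = -2πi·ΣRes = - \frac{32 \pi e^{- \frac{7 \omega}{2}}}{195} + \frac{448 \pi e^{- \frac{\omega}{4}}}{195}

Case ω < 0 (upper half-plane, counterclockwise contour ⇒ F(ω) = +2πi·ΣRes):
  Res_{z = \frac{7 i}{2}} g(z) = \frac{16 i e^{\frac{7 \omega}{2}}}{195}
  Res_{z = \frac{i}{4}} g(z) = - \frac{224 i e^{\frac{\omega}{4}}}{195}
  F(ω) = 2πi·ΣRes = \frac{32 \pi \left(14 e^{\frac{\omega}{4}} - e^{\frac{7 \omega}{2}}\right)}{195}

Both cases combine into a single formula in |ω|:

F(ω) = - \frac{32 \pi e^{- \frac{7 \left|{\omega}\right|}{2}}}{195} + \frac{448 \pi e^{- \frac{\left|{\omega}\right|}{4}}}{195}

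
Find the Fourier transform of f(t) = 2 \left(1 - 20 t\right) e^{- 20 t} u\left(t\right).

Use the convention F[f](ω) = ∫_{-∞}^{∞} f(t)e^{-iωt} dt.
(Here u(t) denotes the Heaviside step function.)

F(ω) = \frac{2 i \omega}{- \omega^{2} + 40 i \omega + 400}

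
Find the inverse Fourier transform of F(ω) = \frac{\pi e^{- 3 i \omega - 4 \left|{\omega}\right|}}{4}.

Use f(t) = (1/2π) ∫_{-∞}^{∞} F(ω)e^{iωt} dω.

f(t) = \frac{1}{\left(t - 3\right)^{2} + 16}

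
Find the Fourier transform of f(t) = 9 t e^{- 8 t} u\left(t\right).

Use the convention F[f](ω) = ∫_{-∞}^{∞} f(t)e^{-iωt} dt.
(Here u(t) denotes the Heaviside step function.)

F(ω) = \frac{9}{\left(i \omega + 8\right)^{2}}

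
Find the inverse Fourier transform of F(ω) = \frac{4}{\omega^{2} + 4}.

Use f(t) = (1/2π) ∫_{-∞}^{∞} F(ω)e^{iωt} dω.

f(t) = e^{- 2 \left|{t}\right|}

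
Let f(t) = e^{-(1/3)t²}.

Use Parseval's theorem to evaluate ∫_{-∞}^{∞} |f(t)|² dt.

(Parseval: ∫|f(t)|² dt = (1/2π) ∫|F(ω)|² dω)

∫|f(t)|² dt = \frac{\sqrt{6} \sqrt{\pi}}{2}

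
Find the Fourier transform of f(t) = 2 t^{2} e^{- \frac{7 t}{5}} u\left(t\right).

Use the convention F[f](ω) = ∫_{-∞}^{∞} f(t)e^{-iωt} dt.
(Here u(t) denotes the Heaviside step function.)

F(ω) = \frac{500}{\left(5 i \omega + 7\right)^{3}}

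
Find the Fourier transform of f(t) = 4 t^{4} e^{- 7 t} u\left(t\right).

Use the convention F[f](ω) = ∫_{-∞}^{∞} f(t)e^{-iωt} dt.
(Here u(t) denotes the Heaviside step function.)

F(ω) = \frac{96}{\left(i \omega + 7\right)^{5}}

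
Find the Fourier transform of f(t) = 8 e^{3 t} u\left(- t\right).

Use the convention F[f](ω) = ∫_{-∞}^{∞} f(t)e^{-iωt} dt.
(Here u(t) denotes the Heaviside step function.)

F(ω) = - \frac{8}{i \omega - 3}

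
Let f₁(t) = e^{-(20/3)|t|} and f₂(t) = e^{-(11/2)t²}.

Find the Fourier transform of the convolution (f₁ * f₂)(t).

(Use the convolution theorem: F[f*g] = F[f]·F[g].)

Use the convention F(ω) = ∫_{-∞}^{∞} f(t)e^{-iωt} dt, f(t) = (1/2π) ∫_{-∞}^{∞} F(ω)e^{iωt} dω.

F[f₁*f₂](ω) = \frac{120 \sqrt{22} \sqrt{\pi} e^{- \frac{\omega^{2}}{22}}}{11 \left(9 \omega^{2} + 400\right)}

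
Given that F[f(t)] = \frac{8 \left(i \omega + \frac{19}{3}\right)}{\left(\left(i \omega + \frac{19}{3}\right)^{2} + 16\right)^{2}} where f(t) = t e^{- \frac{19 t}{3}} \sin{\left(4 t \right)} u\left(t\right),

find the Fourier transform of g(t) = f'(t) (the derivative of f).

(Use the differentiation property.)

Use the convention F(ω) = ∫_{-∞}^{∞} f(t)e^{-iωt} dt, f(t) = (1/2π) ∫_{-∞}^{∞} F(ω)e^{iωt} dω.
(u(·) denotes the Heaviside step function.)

F[g](ω) = \frac{216 i \omega \left(3 i \omega + 19\right)}{\left(\left(3 i \omega + 19\right)^{2} + 144\right)^{2}}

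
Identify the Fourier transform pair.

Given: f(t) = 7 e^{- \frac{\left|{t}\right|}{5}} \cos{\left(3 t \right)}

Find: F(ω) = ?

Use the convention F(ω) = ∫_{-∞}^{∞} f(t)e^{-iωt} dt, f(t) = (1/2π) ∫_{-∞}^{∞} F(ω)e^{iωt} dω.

F(ω) = \frac{70 \left(25 \omega^{2} + 226\right)}{625 \omega^{4} - 11200 \omega^{2} + 51076}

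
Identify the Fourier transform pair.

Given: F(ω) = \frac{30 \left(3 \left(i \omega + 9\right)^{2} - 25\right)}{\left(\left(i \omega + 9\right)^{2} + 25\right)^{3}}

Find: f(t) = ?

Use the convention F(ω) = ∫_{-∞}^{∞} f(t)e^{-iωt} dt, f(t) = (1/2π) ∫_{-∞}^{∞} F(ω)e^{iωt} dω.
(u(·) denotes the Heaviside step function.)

f(t) = 3 t^{2} e^{- 9 t} \sin{\left(5 t \right)} u\left(t\right)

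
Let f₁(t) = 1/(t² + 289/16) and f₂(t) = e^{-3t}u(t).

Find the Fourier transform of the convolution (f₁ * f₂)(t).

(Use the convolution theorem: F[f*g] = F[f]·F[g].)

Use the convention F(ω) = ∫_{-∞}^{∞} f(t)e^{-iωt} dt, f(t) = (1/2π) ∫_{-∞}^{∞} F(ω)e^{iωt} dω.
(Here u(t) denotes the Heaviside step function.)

F[f₁*f₂](ω) = \frac{4 \pi e^{- \frac{17 \left|{\omega}\right|}{4}}}{17 \left(i \omega + 3\right)}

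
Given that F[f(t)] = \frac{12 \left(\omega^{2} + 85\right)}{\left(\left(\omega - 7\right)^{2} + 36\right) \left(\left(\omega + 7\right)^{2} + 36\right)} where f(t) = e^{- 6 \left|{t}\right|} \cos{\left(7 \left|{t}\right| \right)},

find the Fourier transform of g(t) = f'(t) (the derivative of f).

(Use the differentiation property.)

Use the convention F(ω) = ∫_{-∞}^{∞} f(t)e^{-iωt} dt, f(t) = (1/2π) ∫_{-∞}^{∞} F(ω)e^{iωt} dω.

F[g](ω) = \frac{12 i \omega \left(\omega^{2} + 85\right)}{\omega^{4} - 26 \omega^{2} + 7225}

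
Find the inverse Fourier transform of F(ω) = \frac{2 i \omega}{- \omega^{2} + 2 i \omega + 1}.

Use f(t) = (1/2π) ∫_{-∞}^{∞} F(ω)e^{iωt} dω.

f(t) = 2 \left(1 - t\right) e^{- t} u\left(t\right)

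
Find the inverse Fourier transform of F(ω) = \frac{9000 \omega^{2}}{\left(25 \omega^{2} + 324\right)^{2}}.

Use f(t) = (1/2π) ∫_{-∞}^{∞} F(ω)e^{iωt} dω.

f(t) = \left(1 - \frac{18 \left|{t}\right|}{5}\right) e^{- \frac{18 \left|{t}\right|}{5}}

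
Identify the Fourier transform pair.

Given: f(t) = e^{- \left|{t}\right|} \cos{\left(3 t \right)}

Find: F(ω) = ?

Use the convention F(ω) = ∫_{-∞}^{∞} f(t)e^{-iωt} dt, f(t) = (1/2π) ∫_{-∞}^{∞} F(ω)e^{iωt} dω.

F(ω) = \frac{2 \left(\omega^{2} + 10\right)}{\omega^{4} - 16 \omega^{2} + 100}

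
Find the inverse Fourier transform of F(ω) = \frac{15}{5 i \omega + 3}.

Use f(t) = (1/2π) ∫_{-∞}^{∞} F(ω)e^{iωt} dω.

f(t) = 3 e^{- \frac{3 t}{5}} u\left(t\right)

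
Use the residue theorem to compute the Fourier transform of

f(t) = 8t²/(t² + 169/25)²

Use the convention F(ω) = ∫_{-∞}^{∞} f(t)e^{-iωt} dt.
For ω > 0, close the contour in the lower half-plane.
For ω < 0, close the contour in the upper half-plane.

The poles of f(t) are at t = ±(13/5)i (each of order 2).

Let g(z) = f(z)e^{-iωz}; for large |z| the factor e^{-iωz} decays in the lower half-plane when ω > 0 and in the upper half-plane when ω < 0.

Case ω > 0 (lower half-plane, clockwise contour ⇒ F(ω) = -2πi·ΣRes):
  Res_{z = - \frac{13 i}{5}} g(z) = i \left(\frac{10}{13} - 2 \omega\right) e^{- \frac{13 \omega}{5}} (pole of order 2)
  F(ω) = -2πi·ΣRes = \frac{4 \pi \left(5 - 13 \omega\right) e^{- \frac{13 \omega}{5}}}{13}

Case ω < 0 (upper half-plane, counterclockwise contour ⇒ F(ω) = +2πi·ΣRes):
  Res_{z = \frac{13 i}{5}} g(z) = i \left(- 2 \omega - \frac{10}{13}\right) e^{\frac{13 \omega}{5}} (pole of order 2)
  F(ω) = 2πi·ΣRes = \frac{4 \pi \left(13 \omega + 5\right) e^{\frac{13 \omega}{5}}}{13}

Both cases combine into a single formula in |ω|:

F(ω) = \frac{4 \pi \left(5 - 13 \left|{\omega}\right|\right) e^{- \frac{13 \left|{\omega}\right|}{5}}}{13}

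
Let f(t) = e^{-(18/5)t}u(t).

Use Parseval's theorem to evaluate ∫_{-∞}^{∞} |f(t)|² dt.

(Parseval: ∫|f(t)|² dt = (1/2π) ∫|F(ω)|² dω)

∫|f(t)|² dt = \frac{5}{36}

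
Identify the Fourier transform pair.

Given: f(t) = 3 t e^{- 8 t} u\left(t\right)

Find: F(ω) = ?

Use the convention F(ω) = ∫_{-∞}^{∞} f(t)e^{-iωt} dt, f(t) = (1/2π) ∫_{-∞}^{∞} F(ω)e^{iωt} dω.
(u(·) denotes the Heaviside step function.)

F(ω) = \frac{3}{\left(i \omega + 8\right)^{2}}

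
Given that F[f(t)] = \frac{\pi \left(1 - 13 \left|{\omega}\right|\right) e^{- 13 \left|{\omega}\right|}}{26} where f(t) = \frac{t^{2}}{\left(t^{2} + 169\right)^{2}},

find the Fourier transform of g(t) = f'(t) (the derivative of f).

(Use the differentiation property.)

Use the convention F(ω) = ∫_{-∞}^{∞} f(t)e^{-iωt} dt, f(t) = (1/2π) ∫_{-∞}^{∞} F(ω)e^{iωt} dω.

F[g](ω) = \frac{i \pi \omega \left(1 - 13 \left|{\omega}\right|\right) e^{- 13 \left|{\omega}\right|}}{26}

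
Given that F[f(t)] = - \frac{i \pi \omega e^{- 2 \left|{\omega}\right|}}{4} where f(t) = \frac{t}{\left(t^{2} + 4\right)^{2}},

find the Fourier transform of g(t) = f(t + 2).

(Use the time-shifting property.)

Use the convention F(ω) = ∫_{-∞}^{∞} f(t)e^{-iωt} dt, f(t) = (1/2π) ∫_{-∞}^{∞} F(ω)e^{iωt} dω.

F[g](ω) = - \frac{i \pi \omega e^{2 i \omega - 2 \left|{\omega}\right|}}{4}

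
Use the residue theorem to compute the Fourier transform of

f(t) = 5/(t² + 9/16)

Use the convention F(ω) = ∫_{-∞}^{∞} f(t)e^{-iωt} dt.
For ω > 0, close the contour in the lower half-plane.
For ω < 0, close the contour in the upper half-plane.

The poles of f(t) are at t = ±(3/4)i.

Let g(z) = f(z)e^{-iωz}; for large |z| the factor e^{-iωz} decays in the lower half-plane when ω > 0 and in the upper half-plane when ω < 0.

Case ω > 0 (lower half-plane, clockwise contour ⇒ F(ω) = -2πi·ΣRes):
  Res_{z = - \frac{3 i}{4}} g(z) = \frac{10 i e^{- \frac{3 \omega}{4}}}{3}
  F(ω) = -2πi·ΣRes = \frac{20 \pi e^{- \frac{3 \omega}{4}}}{3}

Case ω < 0 (upper half-plane, counterclockwise contour ⇒ F(ω) = +2πi·ΣRes):
  Res_{z = \frac{3 i}{4}} g(z) = - \frac{10 i e^{\frac{3 \omega}{4}}}{3}
  F(ω) = 2πi·ΣRes = \frac{20 \pi e^{\frac{3 \omega}{4}}}{3}

Both cases combine into a single formula in |ω|:

F(ω) = \frac{20 \pi e^{- \frac{3 \left|{\omega}\right|}{4}}}{3}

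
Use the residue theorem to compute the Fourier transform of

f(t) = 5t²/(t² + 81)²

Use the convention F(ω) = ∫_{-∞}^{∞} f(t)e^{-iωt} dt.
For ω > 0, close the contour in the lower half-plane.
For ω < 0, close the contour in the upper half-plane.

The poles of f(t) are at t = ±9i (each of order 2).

Let g(z) = f(z)e^{-iωz}; for large |z| the factor e^{-iωz} decays in the lower half-plane when ω > 0 and in the upper half-plane when ω < 0.

Case ω > 0 (lower half-plane, clockwise contour ⇒ F(ω) = -2πi·ΣRes):
  Res_{z = - 9 i} g(z) = \frac{5 i \left(1 - 9 \omega\right) e^{- 9 \omega}}{36} (pole of order 2)
  F(ω) = -2πi·ΣRes = \frac{5 \pi \left(1 - 9 \omega\right) e^{- 9 \omega}}{18}

Case ω < 0 (upper half-plane, counterclockwise contour ⇒ F(ω) = +2πi·ΣRes):
  Res_{z = 9 i} g(z) = \frac{5 i \left(- 9 \omega - 1\right) e^{9 \omega}}{36} (pole of order 2)
  F(ω) = 2πi·ΣRes = \frac{5 \pi \left(9 \omega + 1\right) e^{9 \omega}}{18}

Both cases combine into a single formula in |ω|:

F(ω) = \frac{5 \pi \left(1 - 9 \left|{\omega}\right|\right) e^{- 9 \left|{\omega}\right|}}{18}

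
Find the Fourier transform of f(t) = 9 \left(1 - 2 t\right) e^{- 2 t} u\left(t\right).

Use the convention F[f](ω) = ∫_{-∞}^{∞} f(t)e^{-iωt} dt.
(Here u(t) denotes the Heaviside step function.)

F(ω) = \frac{9 i \omega}{- \omega^{2} + 4 i \omega + 4}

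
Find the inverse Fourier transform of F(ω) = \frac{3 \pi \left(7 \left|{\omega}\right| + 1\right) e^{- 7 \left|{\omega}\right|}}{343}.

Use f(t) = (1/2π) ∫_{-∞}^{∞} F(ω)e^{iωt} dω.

f(t) = \frac{6}{\left(t^{2} + 49\right)^{2}}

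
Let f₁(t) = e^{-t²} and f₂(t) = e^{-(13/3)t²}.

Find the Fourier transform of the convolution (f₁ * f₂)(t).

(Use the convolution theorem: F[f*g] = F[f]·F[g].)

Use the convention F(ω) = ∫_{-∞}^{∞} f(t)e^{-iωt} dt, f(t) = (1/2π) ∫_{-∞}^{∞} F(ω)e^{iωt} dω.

F[f₁*f₂](ω) = \frac{\sqrt{39} \pi e^{- \frac{4 \omega^{2}}{13}}}{13}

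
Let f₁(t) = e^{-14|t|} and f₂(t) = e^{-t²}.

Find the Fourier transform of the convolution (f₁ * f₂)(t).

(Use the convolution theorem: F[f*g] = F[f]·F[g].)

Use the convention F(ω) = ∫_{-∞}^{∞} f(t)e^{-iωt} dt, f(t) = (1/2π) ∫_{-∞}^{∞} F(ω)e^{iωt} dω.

F[f₁*f₂](ω) = \frac{28 \sqrt{\pi} e^{- \frac{\omega^{2}}{4}}}{\omega^{2} + 196}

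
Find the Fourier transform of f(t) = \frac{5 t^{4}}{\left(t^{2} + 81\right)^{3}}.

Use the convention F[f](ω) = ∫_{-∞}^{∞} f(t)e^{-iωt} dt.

F(ω) = \frac{5 \pi \left(27 \omega^{2} - 15 \left|{\omega}\right| + 1\right) e^{- 9 \left|{\omega}\right|}}{24}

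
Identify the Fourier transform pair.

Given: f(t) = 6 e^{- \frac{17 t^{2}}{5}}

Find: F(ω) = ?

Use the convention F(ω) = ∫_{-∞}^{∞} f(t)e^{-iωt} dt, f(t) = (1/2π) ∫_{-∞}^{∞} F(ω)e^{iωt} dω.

F(ω) = \frac{6 \sqrt{85} \sqrt{\pi} e^{- \frac{5 \omega^{2}}{68}}}{17}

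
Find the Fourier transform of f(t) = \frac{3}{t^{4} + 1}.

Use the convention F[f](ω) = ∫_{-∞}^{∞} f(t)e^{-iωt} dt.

F(ω) = 3 \pi e^{- \frac{\sqrt{2} \left|{\omega}\right|}{2}} \sin{\left(\frac{\sqrt{2} \left|{\omega}\right|}{2} + \frac{\pi}{4} \right)}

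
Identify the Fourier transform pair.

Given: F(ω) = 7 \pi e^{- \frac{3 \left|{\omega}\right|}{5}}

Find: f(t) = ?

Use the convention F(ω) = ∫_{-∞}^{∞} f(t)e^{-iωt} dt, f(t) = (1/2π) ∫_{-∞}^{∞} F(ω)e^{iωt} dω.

f(t) = \frac{21}{5 \left(t^{2} + \frac{9}{25}\right)}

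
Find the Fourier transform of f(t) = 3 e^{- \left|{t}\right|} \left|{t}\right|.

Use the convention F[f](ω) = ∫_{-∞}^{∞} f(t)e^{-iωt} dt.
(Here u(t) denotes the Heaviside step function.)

F(ω) = \frac{6 \left(1 - \omega^{2}\right)}{\left(\omega^{2} + 1\right)^{2}}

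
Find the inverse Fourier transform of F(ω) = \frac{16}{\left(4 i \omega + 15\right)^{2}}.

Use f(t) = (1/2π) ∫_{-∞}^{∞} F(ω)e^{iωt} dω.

f(t) = t e^{- \frac{15 t}{4}} u\left(t\right)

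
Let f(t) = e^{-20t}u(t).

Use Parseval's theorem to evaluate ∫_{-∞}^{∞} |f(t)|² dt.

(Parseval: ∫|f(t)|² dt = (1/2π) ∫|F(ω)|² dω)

∫|f(t)|² dt = \frac{1}{40}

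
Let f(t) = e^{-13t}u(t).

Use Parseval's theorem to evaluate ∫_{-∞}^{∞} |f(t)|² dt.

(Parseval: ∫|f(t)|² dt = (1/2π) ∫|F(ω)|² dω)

∫|f(t)|² dt = \frac{1}{26}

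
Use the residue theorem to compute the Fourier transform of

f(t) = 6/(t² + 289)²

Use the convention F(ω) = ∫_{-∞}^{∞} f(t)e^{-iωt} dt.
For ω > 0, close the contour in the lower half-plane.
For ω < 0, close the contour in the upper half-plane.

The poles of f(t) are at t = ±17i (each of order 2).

Let g(z) = f(z)e^{-iωz}; for large |z| the factor e^{-iωz} decays in the lower half-plane when ω > 0 and in the upper half-plane when ω < 0.

Case ω > 0 (lower half-plane, clockwise contour ⇒ F(ω) = -2πi·ΣRes):
  Res_{z = - 17 i} g(z) = \frac{3 i \left(17 \omega + 1\right) e^{- 17 \omega}}{9826} (pole of order 2)
  F(ω) = -2πi·ΣRes = \frac{3 \pi \left(17 \omega + 1\right) e^{- 17 \omega}}{4913}

Case ω < 0 (upper half-plane, counterclockwise contour ⇒ F(ω) = +2πi·ΣRes):
  Res_{z = 17 i} g(z) = \frac{3 i \left(17 \omega - 1\right) e^{17 \omega}}{9826} (pole of order 2)
  F(ω) = 2πi·ΣRes = \frac{3 \pi \left(1 - 17 \omega\right) e^{17 \omega}}{4913}

Both cases combine into a single formula in |ω|:

F(ω) = \frac{3 \pi \left(17 \left|{\omega}\right| + 1\right) e^{- 17 \left|{\omega}\right|}}{4913}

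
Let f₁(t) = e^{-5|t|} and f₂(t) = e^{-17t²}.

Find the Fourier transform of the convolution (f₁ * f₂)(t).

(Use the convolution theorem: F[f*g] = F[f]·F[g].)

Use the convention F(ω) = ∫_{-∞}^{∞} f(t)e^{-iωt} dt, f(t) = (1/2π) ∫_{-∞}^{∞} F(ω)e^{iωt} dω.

F[f₁*f₂](ω) = \frac{10 \sqrt{17} \sqrt{\pi} e^{- \frac{\omega^{2}}{68}}}{17 \left(\omega^{2} + 25\right)}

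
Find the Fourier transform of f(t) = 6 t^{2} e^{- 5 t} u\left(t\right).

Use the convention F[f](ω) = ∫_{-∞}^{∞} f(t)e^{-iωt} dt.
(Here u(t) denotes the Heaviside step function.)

F(ω) = \frac{12}{\left(i \omega + 5\right)^{3}}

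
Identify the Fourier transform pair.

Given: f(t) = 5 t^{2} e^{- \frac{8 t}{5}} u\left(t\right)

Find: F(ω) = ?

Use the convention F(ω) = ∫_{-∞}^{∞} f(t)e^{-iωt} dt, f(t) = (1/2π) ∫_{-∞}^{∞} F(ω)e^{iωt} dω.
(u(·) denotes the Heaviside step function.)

F(ω) = \frac{1250}{\left(5 i \omega + 8\right)^{3}}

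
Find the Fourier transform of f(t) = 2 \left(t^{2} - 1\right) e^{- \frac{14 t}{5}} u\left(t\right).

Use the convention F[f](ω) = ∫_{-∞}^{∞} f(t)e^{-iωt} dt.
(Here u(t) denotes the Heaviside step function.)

F(ω) = \frac{10 \left(250 i \omega - \left(5 i \omega + 14\right)^{3} + 700\right)}{\left(5 i \omega + 14\right)^{4}}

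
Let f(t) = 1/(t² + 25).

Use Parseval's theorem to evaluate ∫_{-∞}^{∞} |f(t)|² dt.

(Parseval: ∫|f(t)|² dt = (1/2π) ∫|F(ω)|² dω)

∫|f(t)|² dt = \frac{\pi}{250}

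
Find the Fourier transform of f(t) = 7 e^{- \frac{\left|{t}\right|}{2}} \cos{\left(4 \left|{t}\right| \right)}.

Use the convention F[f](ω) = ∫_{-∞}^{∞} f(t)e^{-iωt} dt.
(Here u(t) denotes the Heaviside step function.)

F(ω) = \frac{28 \left(4 \omega^{2} + 65\right)}{16 \omega^{4} - 504 \omega^{2} + 4225}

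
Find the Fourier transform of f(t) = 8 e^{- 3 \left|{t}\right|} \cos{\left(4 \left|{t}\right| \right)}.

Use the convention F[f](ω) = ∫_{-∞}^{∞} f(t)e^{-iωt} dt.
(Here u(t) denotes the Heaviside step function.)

F(ω) = \frac{48 \left(\omega^{2} + 25\right)}{\omega^{4} - 14 \omega^{2} + 625}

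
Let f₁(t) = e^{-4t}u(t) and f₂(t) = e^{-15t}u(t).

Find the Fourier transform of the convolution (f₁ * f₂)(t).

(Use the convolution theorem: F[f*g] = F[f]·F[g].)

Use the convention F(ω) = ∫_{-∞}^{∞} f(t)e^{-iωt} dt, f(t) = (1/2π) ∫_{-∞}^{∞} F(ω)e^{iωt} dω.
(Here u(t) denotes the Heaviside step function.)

F[f₁*f₂](ω) = \frac{1}{\left(i \omega + 4\right) \left(i \omega + 15\right)}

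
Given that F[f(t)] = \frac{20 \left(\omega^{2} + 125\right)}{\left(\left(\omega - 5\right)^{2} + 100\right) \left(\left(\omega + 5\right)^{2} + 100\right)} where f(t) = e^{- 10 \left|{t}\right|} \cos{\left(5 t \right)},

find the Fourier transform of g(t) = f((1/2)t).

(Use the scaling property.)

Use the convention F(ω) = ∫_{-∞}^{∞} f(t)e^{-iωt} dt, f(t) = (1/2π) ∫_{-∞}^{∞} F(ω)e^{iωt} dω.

F[g](ω) = \frac{40 \left(4 \omega^{2} + 125\right)}{16 \omega^{4} + 600 \omega^{2} + 15625}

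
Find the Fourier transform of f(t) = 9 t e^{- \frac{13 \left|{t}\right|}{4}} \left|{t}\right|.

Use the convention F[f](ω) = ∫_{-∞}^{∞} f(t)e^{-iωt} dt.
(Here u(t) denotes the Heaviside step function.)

F(ω) = \frac{9216 i \omega \left(16 \omega^{2} - 507\right)}{\left(16 \omega^{2} + 169\right)^{3}}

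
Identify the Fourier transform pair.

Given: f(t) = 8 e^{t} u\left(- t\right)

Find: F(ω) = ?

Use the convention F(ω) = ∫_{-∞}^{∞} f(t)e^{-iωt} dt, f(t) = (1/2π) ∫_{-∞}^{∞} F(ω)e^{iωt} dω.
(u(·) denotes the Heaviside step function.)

F(ω) = \frac{8 i}{\omega + i}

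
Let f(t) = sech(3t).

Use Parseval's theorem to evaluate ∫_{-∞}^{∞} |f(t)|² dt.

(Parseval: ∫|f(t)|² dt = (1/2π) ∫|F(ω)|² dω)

∫|f(t)|² dt = \frac{2}{3}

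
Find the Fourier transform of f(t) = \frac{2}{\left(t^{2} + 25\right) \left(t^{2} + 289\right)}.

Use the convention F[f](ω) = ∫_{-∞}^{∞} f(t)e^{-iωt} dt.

F(ω) = \frac{\pi \left(17 e^{12 \left|{\omega}\right|} - 5\right) e^{- 17 \left|{\omega}\right|}}{11220}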